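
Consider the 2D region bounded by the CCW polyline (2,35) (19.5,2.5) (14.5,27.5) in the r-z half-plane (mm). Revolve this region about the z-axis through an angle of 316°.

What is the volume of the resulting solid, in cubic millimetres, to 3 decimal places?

Volume = 9100.147 mm³

Profile (r,z), 3 vertices: (2,35) (19.5,2.5) (14.5,27.5)
edge 0: (2,35)→(19.5,2.5)  cross = 2·2.5 − 19.5·35 = -677.5000; (r_i+r_j)·cross = 21.5·-677.5000 = -14566.2500
edge 1: (19.5,2.5)→(14.5,27.5)  cross = 19.5·27.5 − 14.5·2.5 = 500.0000; (r_i+r_j)·cross = 34·500.0000 = 17000.0000
edge 2: (14.5,27.5)→(2,35)  cross = 14.5·35 − 2·27.5 = 452.5000; (r_i+r_j)·cross = 16.5·452.5000 = 7466.2500
Σcross = 275.0000 → A = |Σcross|/2 = 137.5000 mm²
Σ(r_i+r_j)·cross = 9900.0000 → first moment M = |Σ|/6 = 1650.0000
R_c = M/A = 1650.0000/137.5000 = 12.0000 mm
θ = 316° = 5.515240 rad
V = θ·R_c·A = 5.515240·12.0000·137.5000 = 9100.147 mm³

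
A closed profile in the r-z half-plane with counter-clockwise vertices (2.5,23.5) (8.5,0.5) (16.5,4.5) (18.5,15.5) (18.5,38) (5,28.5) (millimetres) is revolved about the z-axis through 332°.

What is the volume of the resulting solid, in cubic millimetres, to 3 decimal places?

Profile (r,z), 6 vertices: (2.5,23.5) (8.5,0.5) (16.5,4.5) (18.5,15.5) (18.5,38) (5,28.5)
edge 0: (2.5,23.5)→(8.5,0.5)  cross = 2.5·0.5 − 8.5·23.5 = -198.5000; (r_i+r_j)·cross = 11·-198.5000 = -2183.5000
edge 1: (8.5,0.5)→(16.5,4.5)  cross = 8.5·4.5 − 16.5·0.5 = 30.0000; (r_i+r_j)·cross = 25·30.0000 = 750.0000
edge 2: (16.5,4.5)→(18.5,15.5)  cross = 16.5·15.5 − 18.5·4.5 = 172.5000; (r_i+r_j)·cross = 35·172.5000 = 6037.5000
edge 3: (18.5,15.5)→(18.5,38)  cross = 18.5·38 − 18.5·15.5 = 416.2500; (r_i+r_j)·cross = 37·416.2500 = 15401.2500
edge 4: (18.5,38)→(5,28.5)  cross = 18.5·28.5 − 5·38 = 337.2500; (r_i+r_j)·cross = 23.5·337.2500 = 7925.3750
edge 5: (5,28.5)→(2.5,23.5)  cross = 5·23.5 − 2.5·28.5 = 46.2500; (r_i+r_j)·cross = 7.5·46.2500 = 346.8750
Σcross = 803.7500 → A = |Σcross|/2 = 401.8750 mm²
Σ(r_i+r_j)·cross = 28277.5000 → first moment M = |Σ|/6 = 4712.9167
R_c = M/A = 4712.9167/401.8750 = 11.7273 mm
θ = 332° = 5.794493 rad
V = θ·R_c·A = 5.794493·11.7273·401.8750 = 27308.963 mm³

Volume = 27308.963 mm³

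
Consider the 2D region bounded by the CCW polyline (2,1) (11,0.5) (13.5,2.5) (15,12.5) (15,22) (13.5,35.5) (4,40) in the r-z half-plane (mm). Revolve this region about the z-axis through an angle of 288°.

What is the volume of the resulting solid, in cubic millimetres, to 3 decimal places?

Volume = 18107.931 mm³

Profile (r,z), 7 vertices: (2,1) (11,0.5) (13.5,2.5) (15,12.5) (15,22) (13.5,35.5) (4,40)
edge 0: (2,1)→(11,0.5)  cross = 2·0.5 − 11·1 = -10.0000; (r_i+r_j)·cross = 13·-10.0000 = -130.0000
edge 1: (11,0.5)→(13.5,2.5)  cross = 11·2.5 − 13.5·0.5 = 20.7500; (r_i+r_j)·cross = 24.5·20.7500 = 508.3750
edge 2: (13.5,2.5)→(15,12.5)  cross = 13.5·12.5 − 15·2.5 = 131.2500; (r_i+r_j)·cross = 28.5·131.2500 = 3740.6250
edge 3: (15,12.5)→(15,22)  cross = 15·22 − 15·12.5 = 142.5000; (r_i+r_j)·cross = 30·142.5000 = 4275.0000
edge 4: (15,22)→(13.5,35.5)  cross = 15·35.5 − 13.5·22 = 235.5000; (r_i+r_j)·cross = 28.5·235.5000 = 6711.7500
edge 5: (13.5,35.5)→(4,40)  cross = 13.5·40 − 4·35.5 = 398.0000; (r_i+r_j)·cross = 17.5·398.0000 = 6965.0000
edge 6: (4,40)→(2,1)  cross = 4·1 − 2·40 = -76.0000; (r_i+r_j)·cross = 6·-76.0000 = -456.0000
Σcross = 842.0000 → A = |Σcross|/2 = 421.0000 mm²
Σ(r_i+r_j)·cross = 21614.7500 → first moment M = |Σ|/6 = 3602.4583
R_c = M/A = 3602.4583/421.0000 = 8.5569 mm
θ = 288° = 5.026548 rad
V = θ·R_c·A = 5.026548·8.5569·421.0000 = 18107.931 mm³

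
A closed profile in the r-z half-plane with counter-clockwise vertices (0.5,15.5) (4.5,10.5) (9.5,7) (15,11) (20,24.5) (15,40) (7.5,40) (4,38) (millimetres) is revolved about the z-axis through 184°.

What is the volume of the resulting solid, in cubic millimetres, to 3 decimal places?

Volume = 14660.469 mm³

Profile (r,z), 8 vertices: (0.5,15.5) (4.5,10.5) (9.5,7) (15,11) (20,24.5) (15,40) (7.5,40) (4,38)
edge 0: (0.5,15.5)→(4.5,10.5)  cross = 0.5·10.5 − 4.5·15.5 = -64.5000; (r_i+r_j)·cross = 5·-64.5000 = -322.5000
edge 1: (4.5,10.5)→(9.5,7)  cross = 4.5·7 − 9.5·10.5 = -68.2500; (r_i+r_j)·cross = 14·-68.2500 = -955.5000
edge 2: (9.5,7)→(15,11)  cross = 9.5·11 − 15·7 = -0.5000; (r_i+r_j)·cross = 24.5·-0.5000 = -12.2500
edge 3: (15,11)→(20,24.5)  cross = 15·24.5 − 20·11 = 147.5000; (r_i+r_j)·cross = 35·147.5000 = 5162.5000
edge 4: (20,24.5)→(15,40)  cross = 20·40 − 15·24.5 = 432.5000; (r_i+r_j)·cross = 35·432.5000 = 15137.5000
edge 5: (15,40)→(7.5,40)  cross = 15·40 − 7.5·40 = 300.0000; (r_i+r_j)·cross = 22.5·300.0000 = 6750.0000
edge 6: (7.5,40)→(4,38)  cross = 7.5·38 − 4·40 = 125.0000; (r_i+r_j)·cross = 11.5·125.0000 = 1437.5000
edge 7: (4,38)→(0.5,15.5)  cross = 4·15.5 − 0.5·38 = 43.0000; (r_i+r_j)·cross = 4.5·43.0000 = 193.5000
Σcross = 914.7500 → A = |Σcross|/2 = 457.3750 mm²
Σ(r_i+r_j)·cross = 27390.7500 → first moment M = |Σ|/6 = 4565.1250
R_c = M/A = 4565.1250/457.3750 = 9.9811 mm
θ = 184° = 3.211406 rad
V = θ·R_c·A = 3.211406·9.9811·457.3750 = 14660.469 mm³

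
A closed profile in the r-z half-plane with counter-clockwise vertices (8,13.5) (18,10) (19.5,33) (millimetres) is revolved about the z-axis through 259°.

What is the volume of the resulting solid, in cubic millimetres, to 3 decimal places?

Volume = 8064.304 mm³

Profile (r,z), 3 vertices: (8,13.5) (18,10) (19.5,33)
edge 0: (8,13.5)→(18,10)  cross = 8·10 − 18·13.5 = -163.0000; (r_i+r_j)·cross = 26·-163.0000 = -4238.0000
edge 1: (18,10)→(19.5,33)  cross = 18·33 − 19.5·10 = 399.0000; (r_i+r_j)·cross = 37.5·399.0000 = 14962.5000
edge 2: (19.5,33)→(8,13.5)  cross = 19.5·13.5 − 8·33 = -0.7500; (r_i+r_j)·cross = 27.5·-0.7500 = -20.6250
Σcross = 235.2500 → A = |Σcross|/2 = 117.6250 mm²
Σ(r_i+r_j)·cross = 10703.8750 → first moment M = |Σ|/6 = 1783.9792
R_c = M/A = 1783.9792/117.6250 = 15.1667 mm
θ = 259° = 4.520403 rad
V = θ·R_c·A = 4.520403·15.1667·117.6250 = 8064.304 mm³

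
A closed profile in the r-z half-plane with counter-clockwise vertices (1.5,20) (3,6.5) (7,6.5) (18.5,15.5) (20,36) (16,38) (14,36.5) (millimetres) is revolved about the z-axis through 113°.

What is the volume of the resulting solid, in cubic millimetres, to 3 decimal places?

Volume = 8084.672 mm³

Profile (r,z), 7 vertices: (1.5,20) (3,6.5) (7,6.5) (18.5,15.5) (20,36) (16,38) (14,36.5)
edge 0: (1.5,20)→(3,6.5)  cross = 1.5·6.5 − 3·20 = -50.2500; (r_i+r_j)·cross = 4.5·-50.2500 = -226.1250
edge 1: (3,6.5)→(7,6.5)  cross = 3·6.5 − 7·6.5 = -26.0000; (r_i+r_j)·cross = 10·-26.0000 = -260.0000
edge 2: (7,6.5)→(18.5,15.5)  cross = 7·15.5 − 18.5·6.5 = -11.7500; (r_i+r_j)·cross = 25.5·-11.7500 = -299.6250
edge 3: (18.5,15.5)→(20,36)  cross = 18.5·36 − 20·15.5 = 356.0000; (r_i+r_j)·cross = 38.5·356.0000 = 13706.0000
edge 4: (20,36)→(16,38)  cross = 20·38 − 16·36 = 184.0000; (r_i+r_j)·cross = 36·184.0000 = 6624.0000
edge 5: (16,38)→(14,36.5)  cross = 16·36.5 − 14·38 = 52.0000; (r_i+r_j)·cross = 30·52.0000 = 1560.0000
edge 6: (14,36.5)→(1.5,20)  cross = 14·20 − 1.5·36.5 = 225.2500; (r_i+r_j)·cross = 15.5·225.2500 = 3491.3750
Σcross = 729.2500 → A = |Σcross|/2 = 364.6250 mm²
Σ(r_i+r_j)·cross = 24595.6250 → first moment M = |Σ|/6 = 4099.2708
R_c = M/A = 4099.2708/364.6250 = 11.2424 mm
θ = 113° = 1.972222 rad
V = θ·R_c·A = 1.972222·11.2424·364.6250 = 8084.672 mm³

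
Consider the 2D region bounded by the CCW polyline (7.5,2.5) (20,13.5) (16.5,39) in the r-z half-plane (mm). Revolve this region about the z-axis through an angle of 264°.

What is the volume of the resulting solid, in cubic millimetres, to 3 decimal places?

Volume = 12071.325 mm³

Profile (r,z), 3 vertices: (7.5,2.5) (20,13.5) (16.5,39)
edge 0: (7.5,2.5)→(20,13.5)  cross = 7.5·13.5 − 20·2.5 = 51.2500; (r_i+r_j)·cross = 27.5·51.2500 = 1409.3750
edge 1: (20,13.5)→(16.5,39)  cross = 20·39 − 16.5·13.5 = 557.2500; (r_i+r_j)·cross = 36.5·557.2500 = 20339.6250
edge 2: (16.5,39)→(7.5,2.5)  cross = 16.5·2.5 − 7.5·39 = -251.2500; (r_i+r_j)·cross = 24·-251.2500 = -6030.0000
Σcross = 357.2500 → A = |Σcross|/2 = 178.6250 mm²
Σ(r_i+r_j)·cross = 15719.0000 → first moment M = |Σ|/6 = 2619.8333
R_c = M/A = 2619.8333/178.6250 = 14.6667 mm
θ = 264° = 4.607669 rad
V = θ·R_c·A = 4.607669·14.6667·178.6250 = 12071.325 mm³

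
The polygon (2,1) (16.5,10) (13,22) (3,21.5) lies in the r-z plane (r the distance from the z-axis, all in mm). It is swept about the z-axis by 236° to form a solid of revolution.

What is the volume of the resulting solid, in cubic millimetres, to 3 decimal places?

Profile (r,z), 4 vertices: (2,1) (16.5,10) (13,22) (3,21.5)
edge 0: (2,1)→(16.5,10)  cross = 2·10 − 16.5·1 = 3.5000; (r_i+r_j)·cross = 18.5·3.5000 = 64.7500
edge 1: (16.5,10)→(13,22)  cross = 16.5·22 − 13·10 = 233.0000; (r_i+r_j)·cross = 29.5·233.0000 = 6873.5000
edge 2: (13,22)→(3,21.5)  cross = 13·21.5 − 3·22 = 213.5000; (r_i+r_j)·cross = 16·213.5000 = 3416.0000
edge 3: (3,21.5)→(2,1)  cross = 3·1 − 2·21.5 = -40.0000; (r_i+r_j)·cross = 5·-40.0000 = -200.0000
Σcross = 410.0000 → A = |Σcross|/2 = 205.0000 mm²
Σ(r_i+r_j)·cross = 10154.2500 → first moment M = |Σ|/6 = 1692.3750
R_c = M/A = 1692.3750/205.0000 = 8.2555 mm
θ = 236° = 4.118977 rad
V = θ·R_c·A = 4.118977·8.2555·205.0000 = 6970.854 mm³

Volume = 6970.854 mm³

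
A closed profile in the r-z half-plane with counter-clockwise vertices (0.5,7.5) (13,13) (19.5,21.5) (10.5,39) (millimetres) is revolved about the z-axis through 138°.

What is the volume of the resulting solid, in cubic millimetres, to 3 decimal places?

Volume = 6547.555 mm³

Profile (r,z), 4 vertices: (0.5,7.5) (13,13) (19.5,21.5) (10.5,39)
edge 0: (0.5,7.5)→(13,13)  cross = 0.5·13 − 13·7.5 = -91.0000; (r_i+r_j)·cross = 13.5·-91.0000 = -1228.5000
edge 1: (13,13)→(19.5,21.5)  cross = 13·21.5 − 19.5·13 = 26.0000; (r_i+r_j)·cross = 32.5·26.0000 = 845.0000
edge 2: (19.5,21.5)→(10.5,39)  cross = 19.5·39 − 10.5·21.5 = 534.7500; (r_i+r_j)·cross = 30·534.7500 = 16042.5000
edge 3: (10.5,39)→(0.5,7.5)  cross = 10.5·7.5 − 0.5·39 = 59.2500; (r_i+r_j)·cross = 11·59.2500 = 651.7500
Σcross = 529.0000 → A = |Σcross|/2 = 264.5000 mm²
Σ(r_i+r_j)·cross = 16310.7500 → first moment M = |Σ|/6 = 2718.4583
R_c = M/A = 2718.4583/264.5000 = 10.2777 mm
θ = 138° = 2.408554 rad
V = θ·R_c·A = 2.408554·10.2777·264.5000 = 6547.555 mm³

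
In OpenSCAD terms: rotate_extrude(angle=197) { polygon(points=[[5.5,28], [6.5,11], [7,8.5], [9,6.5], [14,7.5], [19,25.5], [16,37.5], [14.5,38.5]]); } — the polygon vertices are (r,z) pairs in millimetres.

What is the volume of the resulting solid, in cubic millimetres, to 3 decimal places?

Profile (r,z), 8 vertices: (5.5,28) (6.5,11) (7,8.5) (9,6.5) (14,7.5) (19,25.5) (16,37.5) (14.5,38.5)
edge 0: (5.5,28)→(6.5,11)  cross = 5.5·11 − 6.5·28 = -121.5000; (r_i+r_j)·cross = 12·-121.5000 = -1458.0000
edge 1: (6.5,11)→(7,8.5)  cross = 6.5·8.5 − 7·11 = -21.7500; (r_i+r_j)·cross = 13.5·-21.7500 = -293.6250
edge 2: (7,8.5)→(9,6.5)  cross = 7·6.5 − 9·8.5 = -31.0000; (r_i+r_j)·cross = 16·-31.0000 = -496.0000
edge 3: (9,6.5)→(14,7.5)  cross = 9·7.5 − 14·6.5 = -23.5000; (r_i+r_j)·cross = 23·-23.5000 = -540.5000
edge 4: (14,7.5)→(19,25.5)  cross = 14·25.5 − 19·7.5 = 214.5000; (r_i+r_j)·cross = 33·214.5000 = 7078.5000
edge 5: (19,25.5)→(16,37.5)  cross = 19·37.5 − 16·25.5 = 304.5000; (r_i+r_j)·cross = 35·304.5000 = 10657.5000
edge 6: (16,37.5)→(14.5,38.5)  cross = 16·38.5 − 14.5·37.5 = 72.2500; (r_i+r_j)·cross = 30.5·72.2500 = 2203.6250
edge 7: (14.5,38.5)→(5.5,28)  cross = 14.5·28 − 5.5·38.5 = 194.2500; (r_i+r_j)·cross = 20·194.2500 = 3885.0000
Σcross = 587.7500 → A = |Σcross|/2 = 293.8750 mm²
Σ(r_i+r_j)·cross = 21036.5000 → first moment M = |Σ|/6 = 3506.0833
R_c = M/A = 3506.0833/293.8750 = 11.9305 mm
θ = 197° = 3.438299 rad
V = θ·R_c·A = 3.438299·11.9305·293.8750 = 12054.962 mm³

Volume = 12054.962 mm³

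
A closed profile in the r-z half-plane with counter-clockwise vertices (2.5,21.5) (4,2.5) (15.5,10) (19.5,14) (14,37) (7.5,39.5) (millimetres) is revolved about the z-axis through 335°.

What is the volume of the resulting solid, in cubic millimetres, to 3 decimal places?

Profile (r,z), 6 vertices: (2.5,21.5) (4,2.5) (15.5,10) (19.5,14) (14,37) (7.5,39.5)
edge 0: (2.5,21.5)→(4,2.5)  cross = 2.5·2.5 − 4·21.5 = -79.7500; (r_i+r_j)·cross = 6.5·-79.7500 = -518.3750
edge 1: (4,2.5)→(15.5,10)  cross = 4·10 − 15.5·2.5 = 1.2500; (r_i+r_j)·cross = 19.5·1.2500 = 24.3750
edge 2: (15.5,10)→(19.5,14)  cross = 15.5·14 − 19.5·10 = 22.0000; (r_i+r_j)·cross = 35·22.0000 = 770.0000
edge 3: (19.5,14)→(14,37)  cross = 19.5·37 − 14·14 = 525.5000; (r_i+r_j)·cross = 33.5·525.5000 = 17604.2500
edge 4: (14,37)→(7.5,39.5)  cross = 14·39.5 − 7.5·37 = 275.5000; (r_i+r_j)·cross = 21.5·275.5000 = 5923.2500
edge 5: (7.5,39.5)→(2.5,21.5)  cross = 7.5·21.5 − 2.5·39.5 = 62.5000; (r_i+r_j)·cross = 10·62.5000 = 625.0000
Σcross = 807.0000 → A = |Σcross|/2 = 403.5000 mm²
Σ(r_i+r_j)·cross = 24428.5000 → first moment M = |Σ|/6 = 4071.4167
R_c = M/A = 4071.4167/403.5000 = 10.0903 mm
θ = 335° = 5.846853 rad
V = θ·R_c·A = 5.846853·10.0903·403.5000 = 23804.975 mm³

Volume = 23804.975 mm³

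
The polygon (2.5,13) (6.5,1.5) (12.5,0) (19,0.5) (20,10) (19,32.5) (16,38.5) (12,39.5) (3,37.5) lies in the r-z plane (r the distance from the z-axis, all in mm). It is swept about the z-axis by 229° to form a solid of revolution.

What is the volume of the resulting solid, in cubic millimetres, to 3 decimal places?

Profile (r,z), 9 vertices: (2.5,13) (6.5,1.5) (12.5,0) (19,0.5) (20,10) (19,32.5) (16,38.5) (12,39.5) (3,37.5)
edge 0: (2.5,13)→(6.5,1.5)  cross = 2.5·1.5 − 6.5·13 = -80.7500; (r_i+r_j)·cross = 9·-80.7500 = -726.7500
edge 1: (6.5,1.5)→(12.5,0)  cross = 6.5·0 − 12.5·1.5 = -18.7500; (r_i+r_j)·cross = 19·-18.7500 = -356.2500
edge 2: (12.5,0)→(19,0.5)  cross = 12.5·0.5 − 19·0 = 6.2500; (r_i+r_j)·cross = 31.5·6.2500 = 196.8750
edge 3: (19,0.5)→(20,10)  cross = 19·10 − 20·0.5 = 180.0000; (r_i+r_j)·cross = 39·180.0000 = 7020.0000
edge 4: (20,10)→(19,32.5)  cross = 20·32.5 − 19·10 = 460.0000; (r_i+r_j)·cross = 39·460.0000 = 17940.0000
edge 5: (19,32.5)→(16,38.5)  cross = 19·38.5 − 16·32.5 = 211.5000; (r_i+r_j)·cross = 35·211.5000 = 7402.5000
edge 6: (16,38.5)→(12,39.5)  cross = 16·39.5 − 12·38.5 = 170.0000; (r_i+r_j)·cross = 28·170.0000 = 4760.0000
edge 7: (12,39.5)→(3,37.5)  cross = 12·37.5 − 3·39.5 = 331.5000; (r_i+r_j)·cross = 15·331.5000 = 4972.5000
edge 8: (3,37.5)→(2.5,13)  cross = 3·13 − 2.5·37.5 = -54.7500; (r_i+r_j)·cross = 5.5·-54.7500 = -301.1250
Σcross = 1205.0000 → A = |Σcross|/2 = 602.5000 mm²
Σ(r_i+r_j)·cross = 40907.7500 → first moment M = |Σ|/6 = 6817.9583
R_c = M/A = 6817.9583/602.5000 = 11.3161 mm
θ = 229° = 3.996804 rad
V = θ·R_c·A = 3.996804·11.3161·602.5000 = 27250.043 mm³

Volume = 27250.043 mm³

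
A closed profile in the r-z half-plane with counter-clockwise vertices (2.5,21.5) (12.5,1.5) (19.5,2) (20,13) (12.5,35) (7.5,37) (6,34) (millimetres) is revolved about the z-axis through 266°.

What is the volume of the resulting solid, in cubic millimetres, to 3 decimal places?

Volume = 20590.211 mm³

Profile (r,z), 7 vertices: (2.5,21.5) (12.5,1.5) (19.5,2) (20,13) (12.5,35) (7.5,37) (6,34)
edge 0: (2.5,21.5)→(12.5,1.5)  cross = 2.5·1.5 − 12.5·21.5 = -265.0000; (r_i+r_j)·cross = 15·-265.0000 = -3975.0000
edge 1: (12.5,1.5)→(19.5,2)  cross = 12.5·2 − 19.5·1.5 = -4.2500; (r_i+r_j)·cross = 32·-4.2500 = -136.0000
edge 2: (19.5,2)→(20,13)  cross = 19.5·13 − 20·2 = 213.5000; (r_i+r_j)·cross = 39.5·213.5000 = 8433.2500
edge 3: (20,13)→(12.5,35)  cross = 20·35 − 12.5·13 = 537.5000; (r_i+r_j)·cross = 32.5·537.5000 = 17468.7500
edge 4: (12.5,35)→(7.5,37)  cross = 12.5·37 − 7.5·35 = 200.0000; (r_i+r_j)·cross = 20·200.0000 = 4000.0000
edge 5: (7.5,37)→(6,34)  cross = 7.5·34 − 6·37 = 33.0000; (r_i+r_j)·cross = 13.5·33.0000 = 445.5000
edge 6: (6,34)→(2.5,21.5)  cross = 6·21.5 − 2.5·34 = 44.0000; (r_i+r_j)·cross = 8.5·44.0000 = 374.0000
Σcross = 758.7500 → A = |Σcross|/2 = 379.3750 mm²
Σ(r_i+r_j)·cross = 26610.5000 → first moment M = |Σ|/6 = 4435.0833
R_c = M/A = 4435.0833/379.3750 = 11.6905 mm
θ = 266° = 4.642576 rad
V = θ·R_c·A = 4.642576·11.6905·379.3750 = 20590.211 mm³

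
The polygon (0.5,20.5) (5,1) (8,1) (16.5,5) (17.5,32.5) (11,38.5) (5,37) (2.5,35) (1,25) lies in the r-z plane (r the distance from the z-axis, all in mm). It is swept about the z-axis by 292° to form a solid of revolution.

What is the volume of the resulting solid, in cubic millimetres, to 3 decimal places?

Volume = 24127.343 mm³

Profile (r,z), 9 vertices: (0.5,20.5) (5,1) (8,1) (16.5,5) (17.5,32.5) (11,38.5) (5,37) (2.5,35) (1,25)
edge 0: (0.5,20.5)→(5,1)  cross = 0.5·1 − 5·20.5 = -102.0000; (r_i+r_j)·cross = 5.5·-102.0000 = -561.0000
edge 1: (5,1)→(8,1)  cross = 5·1 − 8·1 = -3.0000; (r_i+r_j)·cross = 13·-3.0000 = -39.0000
edge 2: (8,1)→(16.5,5)  cross = 8·5 − 16.5·1 = 23.5000; (r_i+r_j)·cross = 24.5·23.5000 = 575.7500
edge 3: (16.5,5)→(17.5,32.5)  cross = 16.5·32.5 − 17.5·5 = 448.7500; (r_i+r_j)·cross = 34·448.7500 = 15257.5000
edge 4: (17.5,32.5)→(11,38.5)  cross = 17.5·38.5 − 11·32.5 = 316.2500; (r_i+r_j)·cross = 28.5·316.2500 = 9013.1250
edge 5: (11,38.5)→(5,37)  cross = 11·37 − 5·38.5 = 214.5000; (r_i+r_j)·cross = 16·214.5000 = 3432.0000
edge 6: (5,37)→(2.5,35)  cross = 5·35 − 2.5·37 = 82.5000; (r_i+r_j)·cross = 7.5·82.5000 = 618.7500
edge 7: (2.5,35)→(1,25)  cross = 2.5·25 − 1·35 = 27.5000; (r_i+r_j)·cross = 3.5·27.5000 = 96.2500
edge 8: (1,25)→(0.5,20.5)  cross = 1·20.5 − 0.5·25 = 8.0000; (r_i+r_j)·cross = 1.5·8.0000 = 12.0000
Σcross = 1016.0000 → A = |Σcross|/2 = 508.0000 mm²
Σ(r_i+r_j)·cross = 28405.3750 → first moment M = |Σ|/6 = 4734.2292
R_c = M/A = 4734.2292/508.0000 = 9.3193 mm
θ = 292° = 5.096361 rad
V = θ·R_c·A = 5.096361·9.3193·508.0000 = 24127.343 mm³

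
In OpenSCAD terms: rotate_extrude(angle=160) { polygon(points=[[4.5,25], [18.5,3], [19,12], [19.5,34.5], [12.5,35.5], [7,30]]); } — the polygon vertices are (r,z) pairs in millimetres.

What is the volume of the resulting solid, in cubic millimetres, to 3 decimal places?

Profile (r,z), 6 vertices: (4.5,25) (18.5,3) (19,12) (19.5,34.5) (12.5,35.5) (7,30)
edge 0: (4.5,25)→(18.5,3)  cross = 4.5·3 − 18.5·25 = -449.0000; (r_i+r_j)·cross = 23·-449.0000 = -10327.0000
edge 1: (18.5,3)→(19,12)  cross = 18.5·12 − 19·3 = 165.0000; (r_i+r_j)·cross = 37.5·165.0000 = 6187.5000
edge 2: (19,12)→(19.5,34.5)  cross = 19·34.5 − 19.5·12 = 421.5000; (r_i+r_j)·cross = 38.5·421.5000 = 16227.7500
edge 3: (19.5,34.5)→(12.5,35.5)  cross = 19.5·35.5 − 12.5·34.5 = 261.0000; (r_i+r_j)·cross = 32·261.0000 = 8352.0000
edge 4: (12.5,35.5)→(7,30)  cross = 12.5·30 − 7·35.5 = 126.5000; (r_i+r_j)·cross = 19.5·126.5000 = 2466.7500
edge 5: (7,30)→(4.5,25)  cross = 7·25 − 4.5·30 = 40.0000; (r_i+r_j)·cross = 11.5·40.0000 = 460.0000
Σcross = 565.0000 → A = |Σcross|/2 = 282.5000 mm²
Σ(r_i+r_j)·cross = 23367.0000 → first moment M = |Σ|/6 = 3894.5000
R_c = M/A = 3894.5000/282.5000 = 13.7858 mm
θ = 160° = 2.792527 rad
V = θ·R_c·A = 2.792527·13.7858·282.5000 = 10875.496 mm³

Volume = 10875.496 mm³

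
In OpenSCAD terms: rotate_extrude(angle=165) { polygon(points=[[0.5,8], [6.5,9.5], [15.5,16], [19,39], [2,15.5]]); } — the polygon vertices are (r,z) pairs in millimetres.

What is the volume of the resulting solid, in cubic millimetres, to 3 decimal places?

Profile (r,z), 5 vertices: (0.5,8) (6.5,9.5) (15.5,16) (19,39) (2,15.5)
edge 0: (0.5,8)→(6.5,9.5)  cross = 0.5·9.5 − 6.5·8 = -47.2500; (r_i+r_j)·cross = 7·-47.2500 = -330.7500
edge 1: (6.5,9.5)→(15.5,16)  cross = 6.5·16 − 15.5·9.5 = -43.2500; (r_i+r_j)·cross = 22·-43.2500 = -951.5000
edge 2: (15.5,16)→(19,39)  cross = 15.5·39 − 19·16 = 300.5000; (r_i+r_j)·cross = 34.5·300.5000 = 10367.2500
edge 3: (19,39)→(2,15.5)  cross = 19·15.5 − 2·39 = 216.5000; (r_i+r_j)·cross = 21·216.5000 = 4546.5000
edge 4: (2,15.5)→(0.5,8)  cross = 2·8 − 0.5·15.5 = 8.2500; (r_i+r_j)·cross = 2.5·8.2500 = 20.6250
Σcross = 434.7500 → A = |Σcross|/2 = 217.3750 mm²
Σ(r_i+r_j)·cross = 13652.1250 → first moment M = |Σ|/6 = 2275.3542
R_c = M/A = 2275.3542/217.3750 = 10.4674 mm
θ = 165° = 2.879793 rad
V = θ·R_c·A = 2.879793·10.4674·217.3750 = 6552.550 mm³

Volume = 6552.550 mm³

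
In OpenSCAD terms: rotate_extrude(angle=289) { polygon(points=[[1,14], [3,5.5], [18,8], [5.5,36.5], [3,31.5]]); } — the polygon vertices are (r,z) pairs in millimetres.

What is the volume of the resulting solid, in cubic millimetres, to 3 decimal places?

Profile (r,z), 5 vertices: (1,14) (3,5.5) (18,8) (5.5,36.5) (3,31.5)
edge 0: (1,14)→(3,5.5)  cross = 1·5.5 − 3·14 = -36.5000; (r_i+r_j)·cross = 4·-36.5000 = -146.0000
edge 1: (3,5.5)→(18,8)  cross = 3·8 − 18·5.5 = -75.0000; (r_i+r_j)·cross = 21·-75.0000 = -1575.0000
edge 2: (18,8)→(5.5,36.5)  cross = 18·36.5 − 5.5·8 = 613.0000; (r_i+r_j)·cross = 23.5·613.0000 = 14405.5000
edge 3: (5.5,36.5)→(3,31.5)  cross = 5.5·31.5 − 3·36.5 = 63.7500; (r_i+r_j)·cross = 8.5·63.7500 = 541.8750
edge 4: (3,31.5)→(1,14)  cross = 3·14 − 1·31.5 = 10.5000; (r_i+r_j)·cross = 4·10.5000 = 42.0000
Σcross = 575.7500 → A = |Σcross|/2 = 287.8750 mm²
Σ(r_i+r_j)·cross = 13268.3750 → first moment M = |Σ|/6 = 2211.3958
R_c = M/A = 2211.3958/287.8750 = 7.6818 mm
θ = 289° = 5.044002 rad
V = θ·R_c·A = 5.044002·7.6818·287.8750 = 11154.284 mm³

Volume = 11154.284 mm³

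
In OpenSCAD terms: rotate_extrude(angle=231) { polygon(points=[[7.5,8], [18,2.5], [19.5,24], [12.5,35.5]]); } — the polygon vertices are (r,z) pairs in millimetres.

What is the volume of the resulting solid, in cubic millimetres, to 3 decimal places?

Profile (r,z), 4 vertices: (7.5,8) (18,2.5) (19.5,24) (12.5,35.5)
edge 0: (7.5,8)→(18,2.5)  cross = 7.5·2.5 − 18·8 = -125.2500; (r_i+r_j)·cross = 25.5·-125.2500 = -3193.8750
edge 1: (18,2.5)→(19.5,24)  cross = 18·24 − 19.5·2.5 = 383.2500; (r_i+r_j)·cross = 37.5·383.2500 = 14371.8750
edge 2: (19.5,24)→(12.5,35.5)  cross = 19.5·35.5 − 12.5·24 = 392.2500; (r_i+r_j)·cross = 32·392.2500 = 12552.0000
edge 3: (12.5,35.5)→(7.5,8)  cross = 12.5·8 − 7.5·35.5 = -166.2500; (r_i+r_j)·cross = 20·-166.2500 = -3325.0000
Σcross = 484.0000 → A = |Σcross|/2 = 242.0000 mm²
Σ(r_i+r_j)·cross = 20405.0000 → first moment M = |Σ|/6 = 3400.8333
R_c = M/A = 3400.8333/242.0000 = 14.0530 mm
θ = 231° = 4.031711 rad
V = θ·R_c·A = 4.031711·14.0530·242.0000 = 13711.176 mm³

Volume = 13711.176 mm³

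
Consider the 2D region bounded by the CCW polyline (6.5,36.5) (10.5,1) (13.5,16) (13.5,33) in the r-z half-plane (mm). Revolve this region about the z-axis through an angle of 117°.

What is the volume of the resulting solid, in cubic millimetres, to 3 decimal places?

Volume = 3085.090 mm³

Profile (r,z), 4 vertices: (6.5,36.5) (10.5,1) (13.5,16) (13.5,33)
edge 0: (6.5,36.5)→(10.5,1)  cross = 6.5·1 − 10.5·36.5 = -376.7500; (r_i+r_j)·cross = 17·-376.7500 = -6404.7500
edge 1: (10.5,1)→(13.5,16)  cross = 10.5·16 − 13.5·1 = 154.5000; (r_i+r_j)·cross = 24·154.5000 = 3708.0000
edge 2: (13.5,16)→(13.5,33)  cross = 13.5·33 − 13.5·16 = 229.5000; (r_i+r_j)·cross = 27·229.5000 = 6196.5000
edge 3: (13.5,33)→(6.5,36.5)  cross = 13.5·36.5 − 6.5·33 = 278.2500; (r_i+r_j)·cross = 20·278.2500 = 5565.0000
Σcross = 285.5000 → A = |Σcross|/2 = 142.7500 mm²
Σ(r_i+r_j)·cross = 9064.7500 → first moment M = |Σ|/6 = 1510.7917
R_c = M/A = 1510.7917/142.7500 = 10.5835 mm
θ = 117° = 2.042035 rad
V = θ·R_c·A = 2.042035·10.5835·142.7500 = 3085.090 mm³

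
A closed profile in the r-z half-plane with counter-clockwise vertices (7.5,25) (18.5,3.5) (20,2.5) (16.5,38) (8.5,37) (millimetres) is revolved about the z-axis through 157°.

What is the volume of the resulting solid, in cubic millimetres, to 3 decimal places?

Profile (r,z), 5 vertices: (7.5,25) (18.5,3.5) (20,2.5) (16.5,38) (8.5,37)
edge 0: (7.5,25)→(18.5,3.5)  cross = 7.5·3.5 − 18.5·25 = -436.2500; (r_i+r_j)·cross = 26·-436.2500 = -11342.5000
edge 1: (18.5,3.5)→(20,2.5)  cross = 18.5·2.5 − 20·3.5 = -23.7500; (r_i+r_j)·cross = 38.5·-23.7500 = -914.3750
edge 2: (20,2.5)→(16.5,38)  cross = 20·38 − 16.5·2.5 = 718.7500; (r_i+r_j)·cross = 36.5·718.7500 = 26234.3750
edge 3: (16.5,38)→(8.5,37)  cross = 16.5·37 − 8.5·38 = 287.5000; (r_i+r_j)·cross = 25·287.5000 = 7187.5000
edge 4: (8.5,37)→(7.5,25)  cross = 8.5·25 − 7.5·37 = -65.0000; (r_i+r_j)·cross = 16·-65.0000 = -1040.0000
Σcross = 481.2500 → A = |Σcross|/2 = 240.6250 mm²
Σ(r_i+r_j)·cross = 20125.0000 → first moment M = |Σ|/6 = 3354.1667
R_c = M/A = 3354.1667/240.6250 = 13.9394 mm
θ = 157° = 2.740167 rad
V = θ·R_c·A = 2.740167·13.9394·240.6250 = 9190.977 mm³

Volume = 9190.977 mm³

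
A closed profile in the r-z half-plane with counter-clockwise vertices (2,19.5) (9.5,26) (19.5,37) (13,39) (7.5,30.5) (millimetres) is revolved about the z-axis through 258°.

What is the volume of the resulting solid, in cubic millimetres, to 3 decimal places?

Volume = 4490.754 mm³

Profile (r,z), 5 vertices: (2,19.5) (9.5,26) (19.5,37) (13,39) (7.5,30.5)
edge 0: (2,19.5)→(9.5,26)  cross = 2·26 − 9.5·19.5 = -133.2500; (r_i+r_j)·cross = 11.5·-133.2500 = -1532.3750
edge 1: (9.5,26)→(19.5,37)  cross = 9.5·37 − 19.5·26 = -155.5000; (r_i+r_j)·cross = 29·-155.5000 = -4509.5000
edge 2: (19.5,37)→(13,39)  cross = 19.5·39 − 13·37 = 279.5000; (r_i+r_j)·cross = 32.5·279.5000 = 9083.7500
edge 3: (13,39)→(7.5,30.5)  cross = 13·30.5 − 7.5·39 = 104.0000; (r_i+r_j)·cross = 20.5·104.0000 = 2132.0000
edge 4: (7.5,30.5)→(2,19.5)  cross = 7.5·19.5 − 2·30.5 = 85.2500; (r_i+r_j)·cross = 9.5·85.2500 = 809.8750
Σcross = 180.0000 → A = |Σcross|/2 = 90.0000 mm²
Σ(r_i+r_j)·cross = 5983.7500 → first moment M = |Σ|/6 = 997.2917
R_c = M/A = 997.2917/90.0000 = 11.0810 mm
θ = 258° = 4.502949 rad
V = θ·R_c·A = 4.502949·11.0810·90.0000 = 4490.754 mm³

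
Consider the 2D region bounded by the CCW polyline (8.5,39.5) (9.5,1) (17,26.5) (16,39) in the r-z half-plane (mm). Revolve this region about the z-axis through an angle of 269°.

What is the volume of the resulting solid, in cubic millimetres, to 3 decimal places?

Volume = 11634.540 mm³

Profile (r,z), 4 vertices: (8.5,39.5) (9.5,1) (17,26.5) (16,39)
edge 0: (8.5,39.5)→(9.5,1)  cross = 8.5·1 − 9.5·39.5 = -366.7500; (r_i+r_j)·cross = 18·-366.7500 = -6601.5000
edge 1: (9.5,1)→(17,26.5)  cross = 9.5·26.5 − 17·1 = 234.7500; (r_i+r_j)·cross = 26.5·234.7500 = 6220.8750
edge 2: (17,26.5)→(16,39)  cross = 17·39 − 16·26.5 = 239.0000; (r_i+r_j)·cross = 33·239.0000 = 7887.0000
edge 3: (16,39)→(8.5,39.5)  cross = 16·39.5 − 8.5·39 = 300.5000; (r_i+r_j)·cross = 24.5·300.5000 = 7362.2500
Σcross = 407.5000 → A = |Σcross|/2 = 203.7500 mm²
Σ(r_i+r_j)·cross = 14868.6250 → first moment M = |Σ|/6 = 2478.1042
R_c = M/A = 2478.1042/203.7500 = 12.1625 mm
θ = 269° = 4.694936 rad
V = θ·R_c·A = 4.694936·12.1625·203.7500 = 11634.540 mm³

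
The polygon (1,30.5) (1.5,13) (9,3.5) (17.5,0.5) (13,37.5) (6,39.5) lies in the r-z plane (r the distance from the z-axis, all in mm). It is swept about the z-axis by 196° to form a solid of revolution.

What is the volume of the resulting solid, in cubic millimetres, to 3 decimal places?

Volume = 13423.540 mm³

Profile (r,z), 6 vertices: (1,30.5) (1.5,13) (9,3.5) (17.5,0.5) (13,37.5) (6,39.5)
edge 0: (1,30.5)→(1.5,13)  cross = 1·13 − 1.5·30.5 = -32.7500; (r_i+r_j)·cross = 2.5·-32.7500 = -81.8750
edge 1: (1.5,13)→(9,3.5)  cross = 1.5·3.5 − 9·13 = -111.7500; (r_i+r_j)·cross = 10.5·-111.7500 = -1173.3750
edge 2: (9,3.5)→(17.5,0.5)  cross = 9·0.5 − 17.5·3.5 = -56.7500; (r_i+r_j)·cross = 26.5·-56.7500 = -1503.8750
edge 3: (17.5,0.5)→(13,37.5)  cross = 17.5·37.5 − 13·0.5 = 649.7500; (r_i+r_j)·cross = 30.5·649.7500 = 19817.3750
edge 4: (13,37.5)→(6,39.5)  cross = 13·39.5 − 6·37.5 = 288.5000; (r_i+r_j)·cross = 19·288.5000 = 5481.5000
edge 5: (6,39.5)→(1,30.5)  cross = 6·30.5 − 1·39.5 = 143.5000; (r_i+r_j)·cross = 7·143.5000 = 1004.5000
Σcross = 880.5000 → A = |Σcross|/2 = 440.2500 mm²
Σ(r_i+r_j)·cross = 23544.2500 → first moment M = |Σ|/6 = 3924.0417
R_c = M/A = 3924.0417/440.2500 = 8.9132 mm
θ = 196° = 3.420845 rad
V = θ·R_c·A = 3.420845·8.9132·440.2500 = 13423.540 mm³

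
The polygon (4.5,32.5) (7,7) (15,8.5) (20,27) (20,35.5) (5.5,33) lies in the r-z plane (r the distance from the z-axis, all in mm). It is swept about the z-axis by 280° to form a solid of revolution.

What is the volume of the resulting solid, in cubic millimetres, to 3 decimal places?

Profile (r,z), 6 vertices: (4.5,32.5) (7,7) (15,8.5) (20,27) (20,35.5) (5.5,33)
edge 0: (4.5,32.5)→(7,7)  cross = 4.5·7 − 7·32.5 = -196.0000; (r_i+r_j)·cross = 11.5·-196.0000 = -2254.0000
edge 1: (7,7)→(15,8.5)  cross = 7·8.5 − 15·7 = -45.5000; (r_i+r_j)·cross = 22·-45.5000 = -1001.0000
edge 2: (15,8.5)→(20,27)  cross = 15·27 − 20·8.5 = 235.0000; (r_i+r_j)·cross = 35·235.0000 = 8225.0000
edge 3: (20,27)→(20,35.5)  cross = 20·35.5 − 20·27 = 170.0000; (r_i+r_j)·cross = 40·170.0000 = 6800.0000
edge 4: (20,35.5)→(5.5,33)  cross = 20·33 − 5.5·35.5 = 464.7500; (r_i+r_j)·cross = 25.5·464.7500 = 11851.1250
edge 5: (5.5,33)→(4.5,32.5)  cross = 5.5·32.5 − 4.5·33 = 30.2500; (r_i+r_j)·cross = 10·30.2500 = 302.5000
Σcross = 658.5000 → A = |Σcross|/2 = 329.2500 mm²
Σ(r_i+r_j)·cross = 23923.6250 → first moment M = |Σ|/6 = 3987.2708
R_c = M/A = 3987.2708/329.2500 = 12.1102 mm
θ = 280° = 4.886922 rad
V = θ·R_c·A = 4.886922·12.1102·329.2500 = 19485.481 mm³

Volume = 19485.481 mm³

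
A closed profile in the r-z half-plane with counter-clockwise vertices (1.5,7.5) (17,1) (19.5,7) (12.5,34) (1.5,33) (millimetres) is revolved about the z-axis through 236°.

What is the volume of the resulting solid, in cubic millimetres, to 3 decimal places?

Volume = 16931.055 mm³

Profile (r,z), 5 vertices: (1.5,7.5) (17,1) (19.5,7) (12.5,34) (1.5,33)
edge 0: (1.5,7.5)→(17,1)  cross = 1.5·1 − 17·7.5 = -126.0000; (r_i+r_j)·cross = 18.5·-126.0000 = -2331.0000
edge 1: (17,1)→(19.5,7)  cross = 17·7 − 19.5·1 = 99.5000; (r_i+r_j)·cross = 36.5·99.5000 = 3631.7500
edge 2: (19.5,7)→(12.5,34)  cross = 19.5·34 − 12.5·7 = 575.5000; (r_i+r_j)·cross = 32·575.5000 = 18416.0000
edge 3: (12.5,34)→(1.5,33)  cross = 12.5·33 − 1.5·34 = 361.5000; (r_i+r_j)·cross = 14·361.5000 = 5061.0000
edge 4: (1.5,33)→(1.5,7.5)  cross = 1.5·7.5 − 1.5·33 = -38.2500; (r_i+r_j)·cross = 3·-38.2500 = -114.7500
Σcross = 872.2500 → A = |Σcross|/2 = 436.1250 mm²
Σ(r_i+r_j)·cross = 24663.0000 → first moment M = |Σ|/6 = 4110.5000
R_c = M/A = 4110.5000/436.1250 = 9.4251 mm
θ = 236° = 4.118977 rad
V = θ·R_c·A = 4.118977·9.4251·436.1250 = 16931.055 mm³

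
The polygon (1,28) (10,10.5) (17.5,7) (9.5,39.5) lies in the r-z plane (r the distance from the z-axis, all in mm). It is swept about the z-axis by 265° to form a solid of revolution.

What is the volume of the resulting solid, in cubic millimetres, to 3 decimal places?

Profile (r,z), 4 vertices: (1,28) (10,10.5) (17.5,7) (9.5,39.5)
edge 0: (1,28)→(10,10.5)  cross = 1·10.5 − 10·28 = -269.5000; (r_i+r_j)·cross = 11·-269.5000 = -2964.5000
edge 1: (10,10.5)→(17.5,7)  cross = 10·7 − 17.5·10.5 = -113.7500; (r_i+r_j)·cross = 27.5·-113.7500 = -3128.1250
edge 2: (17.5,7)→(9.5,39.5)  cross = 17.5·39.5 − 9.5·7 = 624.7500; (r_i+r_j)·cross = 27·624.7500 = 16868.2500
edge 3: (9.5,39.5)→(1,28)  cross = 9.5·28 − 1·39.5 = 226.5000; (r_i+r_j)·cross = 10.5·226.5000 = 2378.2500
Σcross = 468.0000 → A = |Σcross|/2 = 234.0000 mm²
Σ(r_i+r_j)·cross = 13153.8750 → first moment M = |Σ|/6 = 2192.3125
R_c = M/A = 2192.3125/234.0000 = 9.3689 mm
θ = 265° = 4.625123 rad
V = θ·R_c·A = 4.625123·9.3689·234.0000 = 10139.714 mm³

Volume = 10139.714 mm³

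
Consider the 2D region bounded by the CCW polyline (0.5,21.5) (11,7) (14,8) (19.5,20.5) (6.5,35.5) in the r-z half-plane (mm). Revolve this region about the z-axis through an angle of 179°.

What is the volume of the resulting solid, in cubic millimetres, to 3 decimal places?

Profile (r,z), 5 vertices: (0.5,21.5) (11,7) (14,8) (19.5,20.5) (6.5,35.5)
edge 0: (0.5,21.5)→(11,7)  cross = 0.5·7 − 11·21.5 = -233.0000; (r_i+r_j)·cross = 11.5·-233.0000 = -2679.5000
edge 1: (11,7)→(14,8)  cross = 11·8 − 14·7 = -10.0000; (r_i+r_j)·cross = 25·-10.0000 = -250.0000
edge 2: (14,8)→(19.5,20.5)  cross = 14·20.5 − 19.5·8 = 131.0000; (r_i+r_j)·cross = 33.5·131.0000 = 4388.5000
edge 3: (19.5,20.5)→(6.5,35.5)  cross = 19.5·35.5 − 6.5·20.5 = 559.0000; (r_i+r_j)·cross = 26·559.0000 = 14534.0000
edge 4: (6.5,35.5)→(0.5,21.5)  cross = 6.5·21.5 − 0.5·35.5 = 122.0000; (r_i+r_j)·cross = 7·122.0000 = 854.0000
Σcross = 569.0000 → A = |Σcross|/2 = 284.5000 mm²
Σ(r_i+r_j)·cross = 16847.0000 → first moment M = |Σ|/6 = 2807.8333
R_c = M/A = 2807.8333/284.5000 = 9.8694 mm
θ = 179° = 3.124139 rad
V = θ·R_c·A = 3.124139·9.8694·284.5000 = 8772.063 mm³

Volume = 8772.063 mm³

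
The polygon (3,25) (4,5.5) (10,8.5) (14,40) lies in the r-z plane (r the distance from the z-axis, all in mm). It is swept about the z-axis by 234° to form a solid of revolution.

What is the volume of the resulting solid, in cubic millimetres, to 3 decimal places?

Profile (r,z), 4 vertices: (3,25) (4,5.5) (10,8.5) (14,40)
edge 0: (3,25)→(4,5.5)  cross = 3·5.5 − 4·25 = -83.5000; (r_i+r_j)·cross = 7·-83.5000 = -584.5000
edge 1: (4,5.5)→(10,8.5)  cross = 4·8.5 − 10·5.5 = -21.0000; (r_i+r_j)·cross = 14·-21.0000 = -294.0000
edge 2: (10,8.5)→(14,40)  cross = 10·40 − 14·8.5 = 281.0000; (r_i+r_j)·cross = 24·281.0000 = 6744.0000
edge 3: (14,40)→(3,25)  cross = 14·25 − 3·40 = 230.0000; (r_i+r_j)·cross = 17·230.0000 = 3910.0000
Σcross = 406.5000 → A = |Σcross|/2 = 203.2500 mm²
Σ(r_i+r_j)·cross = 9775.5000 → first moment M = |Σ|/6 = 1629.2500
R_c = M/A = 1629.2500/203.2500 = 8.0160 mm
θ = 234° = 4.084070 rad
V = θ·R_c·A = 4.084070·8.0160·203.2500 = 6653.972 mm³

Volume = 6653.972 mm³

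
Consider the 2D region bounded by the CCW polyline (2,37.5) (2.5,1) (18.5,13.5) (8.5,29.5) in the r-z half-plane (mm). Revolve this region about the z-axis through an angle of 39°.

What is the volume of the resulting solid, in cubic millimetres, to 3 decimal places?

Profile (r,z), 4 vertices: (2,37.5) (2.5,1) (18.5,13.5) (8.5,29.5)
edge 0: (2,37.5)→(2.5,1)  cross = 2·1 − 2.5·37.5 = -91.7500; (r_i+r_j)·cross = 4.5·-91.7500 = -412.8750
edge 1: (2.5,1)→(18.5,13.5)  cross = 2.5·13.5 − 18.5·1 = 15.2500; (r_i+r_j)·cross = 21·15.2500 = 320.2500
edge 2: (18.5,13.5)→(8.5,29.5)  cross = 18.5·29.5 − 8.5·13.5 = 431.0000; (r_i+r_j)·cross = 27·431.0000 = 11637.0000
edge 3: (8.5,29.5)→(2,37.5)  cross = 8.5·37.5 − 2·29.5 = 259.7500; (r_i+r_j)·cross = 10.5·259.7500 = 2727.3750
Σcross = 614.2500 → A = |Σcross|/2 = 307.1250 mm²
Σ(r_i+r_j)·cross = 14271.7500 → first moment M = |Σ|/6 = 2378.6250
R_c = M/A = 2378.6250/307.1250 = 7.7448 mm
θ = 39° = 0.680678 rad
V = θ·R_c·A = 0.680678·7.7448·307.1250 = 1619.079 mm³

Volume = 1619.079 mm³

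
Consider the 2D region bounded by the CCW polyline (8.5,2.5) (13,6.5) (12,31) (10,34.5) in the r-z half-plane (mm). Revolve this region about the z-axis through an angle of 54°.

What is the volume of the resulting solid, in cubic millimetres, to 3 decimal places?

Profile (r,z), 4 vertices: (8.5,2.5) (13,6.5) (12,31) (10,34.5)
edge 0: (8.5,2.5)→(13,6.5)  cross = 8.5·6.5 − 13·2.5 = 22.7500; (r_i+r_j)·cross = 21.5·22.7500 = 489.1250
edge 1: (13,6.5)→(12,31)  cross = 13·31 − 12·6.5 = 325.0000; (r_i+r_j)·cross = 25·325.0000 = 8125.0000
edge 2: (12,31)→(10,34.5)  cross = 12·34.5 − 10·31 = 104.0000; (r_i+r_j)·cross = 22·104.0000 = 2288.0000
edge 3: (10,34.5)→(8.5,2.5)  cross = 10·2.5 − 8.5·34.5 = -268.2500; (r_i+r_j)·cross = 18.5·-268.2500 = -4962.6250
Σcross = 183.5000 → A = |Σcross|/2 = 91.7500 mm²
Σ(r_i+r_j)·cross = 5939.5000 → first moment M = |Σ|/6 = 989.9167
R_c = M/A = 989.9167/91.7500 = 10.7893 mm
θ = 54° = 0.942478 rad
V = θ·R_c·A = 0.942478·10.7893·91.7500 = 932.974 mm³

Volume = 932.974 mm³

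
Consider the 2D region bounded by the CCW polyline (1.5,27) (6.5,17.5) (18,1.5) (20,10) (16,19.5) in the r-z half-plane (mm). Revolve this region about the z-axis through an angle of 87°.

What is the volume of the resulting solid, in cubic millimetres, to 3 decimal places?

Volume = 3126.840 mm³

Profile (r,z), 5 vertices: (1.5,27) (6.5,17.5) (18,1.5) (20,10) (16,19.5)
edge 0: (1.5,27)→(6.5,17.5)  cross = 1.5·17.5 − 6.5·27 = -149.2500; (r_i+r_j)·cross = 8·-149.2500 = -1194.0000
edge 1: (6.5,17.5)→(18,1.5)  cross = 6.5·1.5 − 18·17.5 = -305.2500; (r_i+r_j)·cross = 24.5·-305.2500 = -7478.6250
edge 2: (18,1.5)→(20,10)  cross = 18·10 − 20·1.5 = 150.0000; (r_i+r_j)·cross = 38·150.0000 = 5700.0000
edge 3: (20,10)→(16,19.5)  cross = 20·19.5 − 16·10 = 230.0000; (r_i+r_j)·cross = 36·230.0000 = 8280.0000
edge 4: (16,19.5)→(1.5,27)  cross = 16·27 − 1.5·19.5 = 402.7500; (r_i+r_j)·cross = 17.5·402.7500 = 7048.1250
Σcross = 328.2500 → A = |Σcross|/2 = 164.1250 mm²
Σ(r_i+r_j)·cross = 12355.5000 → first moment M = |Σ|/6 = 2059.2500
R_c = M/A = 2059.2500/164.1250 = 12.5468 mm
θ = 87° = 1.518436 rad
V = θ·R_c·A = 1.518436·12.5468·164.1250 = 3126.840 mm³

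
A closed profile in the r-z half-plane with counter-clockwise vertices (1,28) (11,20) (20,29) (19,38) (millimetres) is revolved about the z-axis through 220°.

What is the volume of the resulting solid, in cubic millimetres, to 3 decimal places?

Volume = 7720.406 mm³

Profile (r,z), 4 vertices: (1,28) (11,20) (20,29) (19,38)
edge 0: (1,28)→(11,20)  cross = 1·20 − 11·28 = -288.0000; (r_i+r_j)·cross = 12·-288.0000 = -3456.0000
edge 1: (11,20)→(20,29)  cross = 11·29 − 20·20 = -81.0000; (r_i+r_j)·cross = 31·-81.0000 = -2511.0000
edge 2: (20,29)→(19,38)  cross = 20·38 − 19·29 = 209.0000; (r_i+r_j)·cross = 39·209.0000 = 8151.0000
edge 3: (19,38)→(1,28)  cross = 19·28 − 1·38 = 494.0000; (r_i+r_j)·cross = 20·494.0000 = 9880.0000
Σcross = 334.0000 → A = |Σcross|/2 = 167.0000 mm²
Σ(r_i+r_j)·cross = 12064.0000 → first moment M = |Σ|/6 = 2010.6667
R_c = M/A = 2010.6667/167.0000 = 12.0399 mm
θ = 220° = 3.839724 rad
V = θ·R_c·A = 3.839724·12.0399·167.0000 = 7720.406 mm³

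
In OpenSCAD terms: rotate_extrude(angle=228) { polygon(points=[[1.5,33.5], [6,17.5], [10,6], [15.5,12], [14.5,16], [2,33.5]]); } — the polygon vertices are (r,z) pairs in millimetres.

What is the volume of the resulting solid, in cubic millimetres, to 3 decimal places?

Profile (r,z), 6 vertices: (1.5,33.5) (6,17.5) (10,6) (15.5,12) (14.5,16) (2,33.5)
edge 0: (1.5,33.5)→(6,17.5)  cross = 1.5·17.5 − 6·33.5 = -174.7500; (r_i+r_j)·cross = 7.5·-174.7500 = -1310.6250
edge 1: (6,17.5)→(10,6)  cross = 6·6 − 10·17.5 = -139.0000; (r_i+r_j)·cross = 16·-139.0000 = -2224.0000
edge 2: (10,6)→(15.5,12)  cross = 10·12 − 15.5·6 = 27.0000; (r_i+r_j)·cross = 25.5·27.0000 = 688.5000
edge 3: (15.5,12)→(14.5,16)  cross = 15.5·16 − 14.5·12 = 74.0000; (r_i+r_j)·cross = 30·74.0000 = 2220.0000
edge 4: (14.5,16)→(2,33.5)  cross = 14.5·33.5 − 2·16 = 453.7500; (r_i+r_j)·cross = 16.5·453.7500 = 7486.8750
edge 5: (2,33.5)→(1.5,33.5)  cross = 2·33.5 − 1.5·33.5 = 16.7500; (r_i+r_j)·cross = 3.5·16.7500 = 58.6250
Σcross = 257.7500 → A = |Σcross|/2 = 128.8750 mm²
Σ(r_i+r_j)·cross = 6919.3750 → first moment M = |Σ|/6 = 1153.2292
R_c = M/A = 1153.2292/128.8750 = 8.9484 mm
θ = 228° = 3.979351 rad
V = θ·R_c·A = 3.979351·8.9484·128.8750 = 4589.103 mm³

Volume = 4589.103 mm³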